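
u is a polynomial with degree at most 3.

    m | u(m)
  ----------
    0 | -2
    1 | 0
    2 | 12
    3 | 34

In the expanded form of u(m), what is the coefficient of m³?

0

Write u(m) = am³ + bm² + cm + d; the 4 given values yield a linear system in the 4 coefficients.
Solving, the leading coefficient vanishes, and u(m) = 5m² - 3m - 2.
The coefficient of m³ is 0.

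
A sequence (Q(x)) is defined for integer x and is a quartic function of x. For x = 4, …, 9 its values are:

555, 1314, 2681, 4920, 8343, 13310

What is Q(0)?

-1

First differences: 759, 1367, 2239, 3423, 4967. Second differences: 608, 872, 1184, 1544. Third differences: 264, 312, 360. Fourth differences: 48, 48.
Level-4 differences are constant, so Q has degree 4.
Fitting a degree-4 polynomial gives Q(x) = 2x^4 + 2x² + 3x - 1.
The constant term is Q(0) = -1.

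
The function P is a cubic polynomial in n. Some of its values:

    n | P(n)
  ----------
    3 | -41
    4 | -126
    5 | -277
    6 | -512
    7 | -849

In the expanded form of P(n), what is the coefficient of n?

5

First differences: -85, -151, -235, -337. Second differences: -66, -84, -102. Third differences: -18, -18.
Level-3 differences are constant, so P has degree 3.
Fitting a degree-3 polynomial gives P(n) = -3n³ + 3n² + 5n - 2.
The coefficient of n is 5.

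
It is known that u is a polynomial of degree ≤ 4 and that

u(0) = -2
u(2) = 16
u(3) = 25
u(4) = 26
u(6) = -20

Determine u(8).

-170

Write u(m) = am^4 + bm³ + cm² + dm + e; the 5 given values yield a linear system in the 5 coefficients.
Solving, the leading coefficient vanishes, and u(m) = -m³ + 5m² + 3m - 2.
Then u(8) = -170.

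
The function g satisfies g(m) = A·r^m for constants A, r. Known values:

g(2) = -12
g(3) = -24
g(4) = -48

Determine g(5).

-96

Consecutive ratio: -24/(-12) = 2, and -48/(-24) = 2, so r = 2.
Then A·2^2 = -12 gives A = -3, and g(m) = -3·2^m.
g(5) = -3·2^5 = -96.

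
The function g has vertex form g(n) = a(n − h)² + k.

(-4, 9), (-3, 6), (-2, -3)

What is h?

First differences -3, -9; second difference -6 = 2a, so a = -3.
Expanding, the n-coefficient is −2ah = 6h; matching it to the data gives h = -4, and then k = 9.
So g(n) = -3(n + 4)² + 9.
Hence h = -4.

-4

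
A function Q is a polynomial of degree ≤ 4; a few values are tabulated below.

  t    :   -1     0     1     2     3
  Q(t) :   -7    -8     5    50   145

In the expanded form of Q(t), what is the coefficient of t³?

3

First differences: -1, 13, 45, 95. Second differences: 14, 32, 50. Third differences: 18, 18.
Level-3 differences are constant, so Q has degree 3.
Fitting a degree-3 polynomial gives Q(t) = 3t³ + 7t² + 3t - 8.
The coefficient of t³ is 3.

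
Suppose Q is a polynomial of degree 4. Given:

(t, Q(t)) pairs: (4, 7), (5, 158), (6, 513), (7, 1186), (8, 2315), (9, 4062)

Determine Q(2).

Write Q(t) = at^4 + bt³ + ct² + dt + e; the 6 given values yield a linear system in the 5 coefficients.
Solving, Q(t) = t^4 - 3t³ - 4t² + t + 3.
Then Q(2) = -19.

-19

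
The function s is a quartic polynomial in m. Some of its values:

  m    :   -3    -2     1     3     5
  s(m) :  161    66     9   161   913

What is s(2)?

46

Write s(m) = am^4 + bm³ + cm² + dm + e; the 5 given values yield a linear system in the 5 coefficients.
Solving, s(m) = m^4 + m³ + 8m² - 9m + 8.
Then s(2) = 46.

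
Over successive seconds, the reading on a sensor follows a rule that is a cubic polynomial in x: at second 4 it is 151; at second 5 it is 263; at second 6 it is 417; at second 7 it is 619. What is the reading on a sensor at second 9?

Write the value at x as g(x).
Write g(x) = ax³ + bx² + cx + d; the 4 given values yield a linear system in the 4 coefficients.
Solving, g(x) = x³ + 6x² - 3x + 3.
Then g(9) = 1191.

1191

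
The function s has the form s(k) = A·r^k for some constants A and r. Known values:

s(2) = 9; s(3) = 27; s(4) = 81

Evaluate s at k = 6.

Consecutive ratio: 27/9 = 3, and 81/27 = 3, so r = 3.
Then A·3^2 = 9 gives A = 1, and s(k) = 1·3^k.
s(6) = 1·3^6 = 729.

729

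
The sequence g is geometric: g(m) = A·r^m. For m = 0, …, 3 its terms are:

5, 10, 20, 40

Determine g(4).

Consecutive ratio: 10/5 = 2, and 20/10 = 2, so r = 2.
Then A·2^0 = 5 gives A = 5, and g(m) = 5·2^m.
g(4) = 5·2^4 = 80.

80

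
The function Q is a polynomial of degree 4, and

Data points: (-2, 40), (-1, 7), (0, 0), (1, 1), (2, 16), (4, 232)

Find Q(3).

75

Write Q(t) = at^4 + bt³ + ct² + dt + e; the 6 given values yield a linear system in the 5 coefficients.
Solving, Q(t) = t^4 - t³ + 3t² - 2t.
Then Q(3) = 75.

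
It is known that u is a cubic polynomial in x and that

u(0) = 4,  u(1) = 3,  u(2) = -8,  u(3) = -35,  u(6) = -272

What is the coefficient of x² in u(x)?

Write u(x) = ax³ + bx² + cx + d; the 5 given values yield a linear system in the 4 coefficients.
Solving, u(x) = -x³ - 2x² + 2x + 4.
The coefficient of x² is -2.

-2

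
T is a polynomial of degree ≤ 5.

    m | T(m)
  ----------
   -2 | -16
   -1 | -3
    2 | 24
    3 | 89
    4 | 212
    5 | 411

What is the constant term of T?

-4

Write T(m) = am^5 + bm^4 + cm³ + dm² + em + p; the 6 given values yield a linear system in the 6 coefficients.
Solving, the top 2 coefficients vanish, and T(m) = 3m³ + 2m² - 2m - 4.
The constant term is T(0) = -4.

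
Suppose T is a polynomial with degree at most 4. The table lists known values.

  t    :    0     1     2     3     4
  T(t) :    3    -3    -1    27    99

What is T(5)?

First differences: -6, 2, 28, 72. Second differences: 8, 26, 44. Third differences: 18, 18.
Level-3 differences are constant, so T has degree 3.
Fitting a degree-3 polynomial gives T(t) = 3t³ - 5t² - 4t + 3.
Then T(5) = 233.

233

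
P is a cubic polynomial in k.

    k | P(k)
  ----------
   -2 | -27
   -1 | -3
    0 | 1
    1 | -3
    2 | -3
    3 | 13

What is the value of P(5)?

141

First differences: 24, 4, -4, 0, 16. Second differences: -20, -8, 4, 16. Third differences: 12, 12, 12.
Level-3 differences are constant, so P has degree 3.
Fitting a degree-3 polynomial gives P(k) = 2k³ - 4k² - 2k + 1.
Then P(5) = 141.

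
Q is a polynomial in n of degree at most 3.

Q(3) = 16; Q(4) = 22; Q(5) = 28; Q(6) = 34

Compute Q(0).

-2

First differences: 6, 6, 6.
Level-1 differences are constant, so Q has degree 1.
Fitting a degree-1 polynomial gives Q(n) = 6n - 2.
Then Q(0) = -2.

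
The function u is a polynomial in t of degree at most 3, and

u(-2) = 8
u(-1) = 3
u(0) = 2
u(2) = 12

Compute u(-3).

17

Write u(t) = at³ + bt² + ct + d; the 4 given values yield a linear system in the 4 coefficients.
Solving, the leading coefficient vanishes, and u(t) = 2t² + t + 2.
Then u(-3) = 17.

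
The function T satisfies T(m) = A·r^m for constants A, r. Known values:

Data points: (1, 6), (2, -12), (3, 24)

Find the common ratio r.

Consecutive ratio: -12/6 = -2, and 24/(-12) = -2, so r = -2.
Then A·(-2)^1 = 6 gives A = -3, and T(m) = -3·(-2)^m.

-2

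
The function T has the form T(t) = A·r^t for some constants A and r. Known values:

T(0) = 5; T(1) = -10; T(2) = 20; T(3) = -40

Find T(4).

80

Consecutive ratio: -10/5 = -2, and 20/(-10) = -2, so r = -2.
Then A·(-2)^0 = 5 gives A = 5, and T(t) = 5·(-2)^t.
T(4) = 5·(-2)^4 = 80.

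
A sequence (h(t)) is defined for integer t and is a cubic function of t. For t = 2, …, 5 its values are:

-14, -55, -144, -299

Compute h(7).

-879

Write h(t) = at³ + bt² + ct + d; the 4 given values yield a linear system in the 4 coefficients.
Solving, h(t) = -3t³ + 3t² + t - 4.
Then h(7) = -879.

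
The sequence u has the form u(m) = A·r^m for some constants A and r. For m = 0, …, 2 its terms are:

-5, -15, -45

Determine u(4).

Consecutive ratio: -15/(-5) = 3, and -45/(-15) = 3, so r = 3.
Then A·3^0 = -5 gives A = -5, and u(m) = -5·3^m.
u(4) = -5·3^4 = -405.

-405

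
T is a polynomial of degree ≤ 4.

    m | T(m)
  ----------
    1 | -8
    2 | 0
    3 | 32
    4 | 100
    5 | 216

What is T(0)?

First differences: 8, 32, 68, 116. Second differences: 24, 36, 48. Third differences: 12, 12.
Level-3 differences are constant, so T has degree 3.
Fitting a degree-3 polynomial gives T(m) = 2m³ - 6m - 4.
The constant term is T(0) = -4.

-4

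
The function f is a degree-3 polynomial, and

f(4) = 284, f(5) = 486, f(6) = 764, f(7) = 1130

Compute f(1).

Write f(n) = an³ + bn² + cn + d; the 4 given values yield a linear system in the 4 coefficients.
Solving, f(n) = 2n³ + 8n² + 8n - 4.
Then f(1) = 14.

14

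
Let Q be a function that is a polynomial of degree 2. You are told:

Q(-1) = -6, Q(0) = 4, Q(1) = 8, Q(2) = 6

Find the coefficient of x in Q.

7

Write Q(x) = ax² + bx + c; the 4 given values yield a linear system in the 3 coefficients.
Solving, Q(x) = -3x² + 7x + 4.
The coefficient of x is 7.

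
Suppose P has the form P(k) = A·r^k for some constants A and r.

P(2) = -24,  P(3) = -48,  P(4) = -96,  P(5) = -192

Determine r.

Consecutive ratio: -48/(-24) = 2, and -96/(-48) = 2, so r = 2.
Then A·2^2 = -24 gives A = -6, and P(k) = -6·2^k.

2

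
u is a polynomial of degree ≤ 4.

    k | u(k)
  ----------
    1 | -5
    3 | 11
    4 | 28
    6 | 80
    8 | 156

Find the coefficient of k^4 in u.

Write u(k) = ak^4 + bk³ + ck² + dk + e; the 5 given values yield a linear system in the 5 coefficients.
Solving, the top 2 coefficients vanish, and u(k) = 3k² - 4k - 4.
The coefficient of k^4 is 0.

0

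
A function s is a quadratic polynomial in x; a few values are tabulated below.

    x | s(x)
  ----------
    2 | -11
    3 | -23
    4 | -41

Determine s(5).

Write s(x) = ax² + bx + c; the 3 given values yield a linear system in the 3 coefficients.
Solving, s(x) = -3x² + 3x - 5.
Then s(5) = -65.

-65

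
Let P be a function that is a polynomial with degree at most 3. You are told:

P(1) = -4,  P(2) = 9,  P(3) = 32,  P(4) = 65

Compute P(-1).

0

First differences: 13, 23, 33. Second differences: 10, 10.
Level-2 differences are constant, so P has degree 2.
Fitting a degree-2 polynomial gives P(n) = 5n² - 2n - 7.
Then P(-1) = 0.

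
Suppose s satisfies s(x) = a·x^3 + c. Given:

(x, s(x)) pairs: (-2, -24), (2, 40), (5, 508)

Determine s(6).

From s(-2) = -24 and s(2) = 40: -8a + c = -24 and 8a + c = 40.
Subtracting: 16a = 64, so a = 4; then c = -24 − 4·(-8) = 8.
So s(x) = 4x³ + 8, and s(6) = 872.

872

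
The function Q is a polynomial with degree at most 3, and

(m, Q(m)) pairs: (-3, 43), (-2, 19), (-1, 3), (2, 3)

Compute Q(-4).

Write Q(m) = am³ + bm² + cm + d; the 4 given values yield a linear system in the 4 coefficients.
Solving, the leading coefficient vanishes, and Q(m) = 4m² - 4m - 5.
Then Q(-4) = 75.

75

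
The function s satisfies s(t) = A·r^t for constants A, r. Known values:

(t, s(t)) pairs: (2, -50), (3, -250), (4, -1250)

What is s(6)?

-31250

Consecutive ratio: -250/(-50) = 5, and -1250/(-250) = 5, so r = 5.
Then A·5^2 = -50 gives A = -2, and s(t) = -2·5^t.
s(6) = -2·5^6 = -31250.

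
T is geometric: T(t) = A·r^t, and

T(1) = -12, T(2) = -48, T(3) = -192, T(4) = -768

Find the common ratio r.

Consecutive ratio: -48/(-12) = 4, and -192/(-48) = 4, so r = 4.
Then A·4^1 = -12 gives A = -3, and T(t) = -3·4^t.

4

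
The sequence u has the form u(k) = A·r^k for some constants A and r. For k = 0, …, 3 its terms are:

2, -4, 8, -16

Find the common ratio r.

-2

Consecutive ratio: -4/2 = -2, and 8/(-4) = -2, so r = -2.
Then A·(-2)^0 = 2 gives A = 2, and u(k) = 2·(-2)^k.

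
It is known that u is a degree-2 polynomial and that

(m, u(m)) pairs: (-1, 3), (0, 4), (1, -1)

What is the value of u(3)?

Write u(m) = am² + bm + c; the 3 given values yield a linear system in the 3 coefficients.
Solving, u(m) = -3m² - 2m + 4.
Then u(3) = -29.

-29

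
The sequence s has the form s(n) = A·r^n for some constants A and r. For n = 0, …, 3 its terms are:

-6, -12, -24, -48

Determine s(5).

-192

Consecutive ratio: -12/(-6) = 2, and -24/(-12) = 2, so r = 2.
Then A·2^0 = -6 gives A = -6, and s(n) = -6·2^n.
s(5) = -6·2^5 = -192.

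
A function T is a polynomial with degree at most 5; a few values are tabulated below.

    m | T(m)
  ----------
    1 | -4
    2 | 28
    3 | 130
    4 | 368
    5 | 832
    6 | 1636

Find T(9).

7588

First differences: 32, 102, 238, 464, 804. Second differences: 70, 136, 226, 340. Third differences: 66, 90, 114. Fourth differences: 24, 24.
Level-4 differences are constant, so T has degree 4.
Fitting a degree-4 polynomial gives T(m) = m^4 + m³ + 4m² - 2m - 8.
Then T(9) = 7588.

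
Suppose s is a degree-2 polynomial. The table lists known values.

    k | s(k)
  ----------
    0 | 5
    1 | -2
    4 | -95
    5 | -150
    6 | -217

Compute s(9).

-490

Write s(k) = ak² + bk + c; the 5 given values yield a linear system in the 3 coefficients.
Solving, s(k) = -6k² - k + 5.
Then s(9) = -490.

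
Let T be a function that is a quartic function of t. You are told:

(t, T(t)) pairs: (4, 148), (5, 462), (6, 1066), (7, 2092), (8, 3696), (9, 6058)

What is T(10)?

First differences: 314, 604, 1026, 1604, 2362. Second differences: 290, 422, 578, 758. Third differences: 132, 156, 180. Fourth differences: 24, 24.
Level-4 differences are constant, so T has degree 4.
Fitting a degree-4 polynomial gives T(t) = t^4 - 6t² - t - 8.
Then T(10) = 9382.

9382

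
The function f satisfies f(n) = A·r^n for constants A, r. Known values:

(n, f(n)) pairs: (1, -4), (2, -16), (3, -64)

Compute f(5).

-1024

Consecutive ratio: -16/(-4) = 4, and -64/(-16) = 4, so r = 4.
Then A·4^1 = -4 gives A = -1, and f(n) = -1·4^n.
f(5) = -1·4^5 = -1024.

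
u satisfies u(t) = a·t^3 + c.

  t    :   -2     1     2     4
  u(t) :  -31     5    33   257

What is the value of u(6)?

865

From u(-2) = -31 and u(1) = 5: -8a + c = -31 and 1a + c = 5.
Subtracting: 9a = 36, so a = 4; then c = -31 − 4·(-8) = 1.
So u(t) = 4t³ + 1, and u(6) = 865.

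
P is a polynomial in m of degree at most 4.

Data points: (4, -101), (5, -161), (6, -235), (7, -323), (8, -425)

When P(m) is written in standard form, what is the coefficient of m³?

0

First differences: -60, -74, -88, -102. Second differences: -14, -14, -14.
Level-2 differences are constant, so P has degree 2.
Fitting a degree-2 polynomial gives P(m) = -7m² + 3m - 1.
The coefficient of m³ is 0.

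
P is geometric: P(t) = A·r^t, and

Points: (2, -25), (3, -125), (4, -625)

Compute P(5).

Consecutive ratio: -125/(-25) = 5, and -625/(-125) = 5, so r = 5.
Then A·5^2 = -25 gives A = -1, and P(t) = -1·5^t.
P(5) = -1·5^5 = -3125.

-3125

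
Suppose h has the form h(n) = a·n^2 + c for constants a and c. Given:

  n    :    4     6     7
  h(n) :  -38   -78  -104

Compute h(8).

-134

From h(4) = -38 and h(6) = -78: 16a + c = -38 and 36a + c = -78.
Subtracting: 20a = -40, so a = -2; then c = -38 − (-2)·16 = -6.
So h(n) = -2n² − 6, and h(8) = -134.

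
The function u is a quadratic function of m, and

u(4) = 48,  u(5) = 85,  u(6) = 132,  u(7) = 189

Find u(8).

First differences: 37, 47, 57. Second differences: 10, 10.
Level-2 differences are constant, so u has degree 2.
Extending the table by one column gives the next first difference 67, so u(8) = 189 + 67 = 256.

256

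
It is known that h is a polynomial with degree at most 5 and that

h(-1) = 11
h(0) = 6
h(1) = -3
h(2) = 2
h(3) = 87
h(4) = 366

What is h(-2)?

Write h(k) = ak^5 + bk^4 + ck³ + dk² + ek + p; the 6 given values yield a linear system in the 6 coefficients.
Solving, the leading coefficient vanishes, and h(k) = 2k^4 - k³ - 4k² - 6k + 6.
Then h(-2) = 42.

42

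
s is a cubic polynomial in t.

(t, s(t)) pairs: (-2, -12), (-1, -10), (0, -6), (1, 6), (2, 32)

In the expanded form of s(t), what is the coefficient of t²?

4

First differences: 2, 4, 12, 26. Second differences: 2, 8, 14. Third differences: 6, 6.
Level-3 differences are constant, so s has degree 3.
Fitting a degree-3 polynomial gives s(t) = t³ + 4t² + 7t - 6.
The coefficient of t² is 4.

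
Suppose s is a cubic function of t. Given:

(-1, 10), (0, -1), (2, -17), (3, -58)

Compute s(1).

-4

Write s(t) = at³ + bt² + ct + d; the 4 given values yield a linear system in the 4 coefficients.
Solving, s(t) = -3t³ + 4t² - 4t - 1.
Then s(1) = -4.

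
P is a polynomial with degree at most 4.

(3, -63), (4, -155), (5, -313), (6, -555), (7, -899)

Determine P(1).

First differences: -92, -158, -242, -344. Second differences: -66, -84, -102. Third differences: -18, -18.
Level-3 differences are constant, so P has degree 3.
Fitting a degree-3 polynomial gives P(k) = -3k³ + 3k² - 2k - 3.
Then P(1) = -5.

-5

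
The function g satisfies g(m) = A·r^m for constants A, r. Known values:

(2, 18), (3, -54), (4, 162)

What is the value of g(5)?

-486

Consecutive ratio: -54/18 = -3, and 162/(-54) = -3, so r = -3.
Then A·(-3)^2 = 18 gives A = 2, and g(m) = 2·(-3)^m.
g(5) = 2·(-3)^5 = -486.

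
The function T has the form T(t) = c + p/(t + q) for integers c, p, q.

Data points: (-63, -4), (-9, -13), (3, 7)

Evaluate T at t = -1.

27

(T(t) − c)(t + q) = p for each data point; the three points give a linear system in c and q, then p follows.
Solving: c = -3, q = 3, p = 60, so T(t) = -3 + 60/(t + 3).
Then T(-1) = -3 + 60/2 = 27.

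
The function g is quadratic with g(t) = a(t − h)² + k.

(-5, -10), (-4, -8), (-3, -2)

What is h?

First differences 2, 6; second difference 4 = 2a, so a = 2.
Expanding, the t-coefficient is −2ah = -4h; matching it to the data gives h = -5, and then k = -10.
So g(t) = 2(t + 5)² − 10.
Hence h = -5.

-5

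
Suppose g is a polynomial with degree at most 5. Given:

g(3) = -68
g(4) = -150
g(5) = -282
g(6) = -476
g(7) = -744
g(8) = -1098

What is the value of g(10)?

First differences: -82, -132, -194, -268, -354. Second differences: -50, -62, -74, -86. Third differences: -12, -12, -12.
Level-3 differences are constant, so g has degree 3.
Fitting a degree-3 polynomial gives g(t) = -2t³ - t² - t - 2.
Then g(10) = -2112.

-2112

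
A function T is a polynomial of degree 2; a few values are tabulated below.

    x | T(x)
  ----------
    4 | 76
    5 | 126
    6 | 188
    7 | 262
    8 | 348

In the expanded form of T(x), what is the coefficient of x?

First differences: 50, 62, 74, 86. Second differences: 12, 12, 12.
Level-2 differences are constant, so T has degree 2.
Fitting a degree-2 polynomial gives T(x) = 6x² - 4x - 4.
The coefficient of x is -4.

-4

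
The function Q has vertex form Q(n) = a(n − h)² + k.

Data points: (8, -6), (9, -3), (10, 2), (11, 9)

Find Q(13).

First differences 3, 5, 7; second difference 2 = 2a, so a = 1.
Expanding, the n-coefficient is −2ah = -2h; matching it to the data gives h = 7, and then k = -7.
So Q(n) = 1(n − 7)² − 7.
Q(13) = 1·6² − 7 = 29.

29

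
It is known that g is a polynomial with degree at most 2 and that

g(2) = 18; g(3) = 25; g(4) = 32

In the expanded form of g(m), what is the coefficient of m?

7

First differences: 7, 7.
Level-1 differences are constant, so g has degree 1.
Fitting a degree-1 polynomial gives g(m) = 7m + 4.
The coefficient of m is 7.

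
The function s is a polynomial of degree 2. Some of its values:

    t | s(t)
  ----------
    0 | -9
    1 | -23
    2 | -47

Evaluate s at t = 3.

-81

Write s(t) = at² + bt + c; the 3 given values yield a linear system in the 3 coefficients.
Solving, s(t) = -5t² - 9t - 9.
Then s(3) = -81.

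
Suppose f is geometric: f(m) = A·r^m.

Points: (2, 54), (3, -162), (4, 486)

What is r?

-3

Consecutive ratio: -162/54 = -3, and 486/(-162) = -3, so r = -3.
Then A·(-3)^2 = 54 gives A = 6, and f(m) = 6·(-3)^m.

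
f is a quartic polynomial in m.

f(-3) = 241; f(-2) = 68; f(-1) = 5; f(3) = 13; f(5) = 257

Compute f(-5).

1277

Write f(m) = am^4 + bm³ + cm² + dm + e; the 5 given values yield a linear system in the 5 coefficients.
Solving, f(m) = m^4 - 4m³ + 6m² - 2m - 8.
Then f(-5) = 1277.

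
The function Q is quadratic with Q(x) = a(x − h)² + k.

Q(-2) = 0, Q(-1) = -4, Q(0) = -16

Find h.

First differences -4, -12; second difference -8 = 2a, so a = -4.
Expanding, the x-coefficient is −2ah = 8h; matching it to the data gives h = -2, and then k = 0.
So Q(x) = -4(x + 2)² + 0.
Hence h = -2.

-2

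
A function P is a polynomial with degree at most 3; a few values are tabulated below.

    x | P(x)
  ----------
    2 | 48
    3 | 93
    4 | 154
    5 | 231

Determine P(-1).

First differences: 45, 61, 77. Second differences: 16, 16.
Level-2 differences are constant, so P has degree 2.
Fitting a degree-2 polynomial gives P(x) = 8x² + 5x + 6.
Then P(-1) = 9.

9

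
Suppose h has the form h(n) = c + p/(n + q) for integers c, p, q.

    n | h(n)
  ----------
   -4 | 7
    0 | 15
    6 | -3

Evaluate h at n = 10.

0

(h(n) − c)(n + q) = p for each data point; the three points give a linear system in c and q, then p follows.
Solving: c = 3, q = -2, p = -24, so h(n) = 3 − 24/(n − 2).
Then h(10) = 3 − 24/8 = 0.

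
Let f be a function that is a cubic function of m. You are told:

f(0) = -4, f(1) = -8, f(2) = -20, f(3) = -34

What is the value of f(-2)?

-44

Write f(m) = am³ + bm² + cm + d; the 4 given values yield a linear system in the 4 coefficients.
Solving, f(m) = m³ - 7m² + 2m - 4.
Then f(-2) = -44.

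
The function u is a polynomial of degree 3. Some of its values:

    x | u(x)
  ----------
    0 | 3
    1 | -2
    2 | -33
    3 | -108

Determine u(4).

Write u(x) = ax³ + bx² + cx + d; the 4 given values yield a linear system in the 4 coefficients.
Solving, u(x) = -3x³ - 4x² + 2x + 3.
Then u(4) = -245.

-245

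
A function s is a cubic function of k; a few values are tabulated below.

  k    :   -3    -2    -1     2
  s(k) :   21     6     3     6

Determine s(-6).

Write s(k) = ak³ + bk² + ck + d; the 4 given values yield a linear system in the 4 coefficients.
Solving, s(k) = -k³ + 4k + 6.
Then s(-6) = 198.

198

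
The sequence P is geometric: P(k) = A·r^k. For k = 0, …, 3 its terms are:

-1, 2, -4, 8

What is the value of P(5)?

32

Consecutive ratio: 2/(-1) = -2, and -4/2 = -2, so r = -2.
Then A·(-2)^0 = -1 gives A = -1, and P(k) = -1·(-2)^k.
P(5) = -1·(-2)^5 = 32.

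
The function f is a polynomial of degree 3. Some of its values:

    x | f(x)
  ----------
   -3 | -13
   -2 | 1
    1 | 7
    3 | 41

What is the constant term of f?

Write f(x) = ax³ + bx² + cx + d; the 4 given values yield a linear system in the 4 coefficients.
Solving, f(x) = x³ + x² + 5.
The constant term is f(0) = 5.

5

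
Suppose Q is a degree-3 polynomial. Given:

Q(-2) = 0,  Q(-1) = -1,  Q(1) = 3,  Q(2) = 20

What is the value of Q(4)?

Write Q(m) = am³ + bm² + cm + d; the 4 given values yield a linear system in the 4 coefficients.
Solving, Q(m) = m³ + 3m² + m - 2.
Then Q(4) = 114.

114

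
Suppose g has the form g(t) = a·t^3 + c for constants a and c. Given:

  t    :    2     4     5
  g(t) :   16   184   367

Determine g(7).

From g(2) = 16 and g(4) = 184: 8a + c = 16 and 64a + c = 184.
Subtracting: 56a = 168, so a = 3; then c = 16 − 3·8 = -8.
So g(t) = 3t³ − 8, and g(7) = 1021.

1021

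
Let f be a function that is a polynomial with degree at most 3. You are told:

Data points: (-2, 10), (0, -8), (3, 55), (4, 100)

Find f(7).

Write f(k) = ak³ + bk² + ck + d; the 4 given values yield a linear system in the 4 coefficients.
Solving, the leading coefficient vanishes, and f(k) = 6k² + 3k - 8.
Then f(7) = 307.

307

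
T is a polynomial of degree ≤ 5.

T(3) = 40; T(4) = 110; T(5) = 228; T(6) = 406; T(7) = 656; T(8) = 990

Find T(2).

6

First differences: 70, 118, 178, 250, 334. Second differences: 48, 60, 72, 84. Third differences: 12, 12, 12.
Level-3 differences are constant, so T has degree 3.
Fitting a degree-3 polynomial gives T(n) = 2n³ - 4n - 2.
Then T(2) = 6.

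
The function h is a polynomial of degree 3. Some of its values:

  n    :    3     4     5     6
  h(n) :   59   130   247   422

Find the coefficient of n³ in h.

2

Write h(n) = an³ + bn² + cn + d; the 4 given values yield a linear system in the 4 coefficients.
Solving, h(n) = 2n³ - n² + 4n + 2.
The coefficient of n³ is 2.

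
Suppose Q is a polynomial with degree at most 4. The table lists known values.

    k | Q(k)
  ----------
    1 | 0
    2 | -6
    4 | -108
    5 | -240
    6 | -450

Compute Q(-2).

54

Write Q(k) = ak^4 + bk³ + ck² + dk + e; the 5 given values yield a linear system in the 5 coefficients.
Solving, the leading coefficient vanishes, and Q(k) = -3k³ + 6k² - 3k.
Then Q(-2) = 54.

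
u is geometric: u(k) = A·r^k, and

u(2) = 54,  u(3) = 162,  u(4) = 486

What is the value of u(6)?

Consecutive ratio: 162/54 = 3, and 486/162 = 3, so r = 3.
Then A·3^2 = 54 gives A = 6, and u(k) = 6·3^k.
u(6) = 6·3^6 = 4374.

4374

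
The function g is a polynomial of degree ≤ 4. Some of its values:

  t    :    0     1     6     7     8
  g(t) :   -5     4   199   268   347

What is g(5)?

140

Write g(t) = at^4 + bt³ + ct² + dt + e; the 5 given values yield a linear system in the 5 coefficients.
Solving, the top 2 coefficients vanish, and g(t) = 5t² + 4t - 5.
Then g(5) = 140.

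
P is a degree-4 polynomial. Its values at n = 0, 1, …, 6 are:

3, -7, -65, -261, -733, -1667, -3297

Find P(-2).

First differences: -10, -58, -196, -472, -934, -1630. Second differences: -48, -138, -276, -462, -696. Third differences: -90, -138, -186, -234. Fourth differences: -48, -48, -48.
Level-4 differences are constant, so P has degree 4.
Fitting a degree-4 polynomial gives P(n) = -2n^4 - 3n³ - n² - 4n + 3.
Then P(-2) = -1.

-1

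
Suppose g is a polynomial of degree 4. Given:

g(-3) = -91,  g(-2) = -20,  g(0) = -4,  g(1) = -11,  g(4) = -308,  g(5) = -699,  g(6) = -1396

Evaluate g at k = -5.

-659

Write g(k) = ak^4 + bk³ + ck² + dk + e; the 7 given values yield a linear system in the 5 coefficients.
Solving, g(k) = -k^4 - 2k² - 4k - 4.
Then g(-5) = -659.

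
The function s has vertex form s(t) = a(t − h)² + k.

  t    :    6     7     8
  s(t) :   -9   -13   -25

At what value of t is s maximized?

6

First differences -4, -12; second difference -8 = 2a, so a = -4.
Expanding, the t-coefficient is −2ah = 8h; matching it to the data gives h = 6, and then k = -9.
So s(t) = -4(t − 6)² − 9.
Hence h = 6.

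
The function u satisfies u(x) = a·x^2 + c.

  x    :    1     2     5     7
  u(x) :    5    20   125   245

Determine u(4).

80

From u(1) = 5 and u(2) = 20: 1a + c = 5 and 4a + c = 20.
Subtracting: 3a = 15, so a = 5; then c = 5 − 5·1 = 0.
So u(x) = 5x² + 0, and u(4) = 80.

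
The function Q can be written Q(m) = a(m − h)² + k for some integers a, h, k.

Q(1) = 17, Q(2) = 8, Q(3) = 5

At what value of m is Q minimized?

First differences -9, -3; second difference 6 = 2a, so a = 3.
Expanding, the m-coefficient is −2ah = -6h; matching it to the data gives h = 3, and then k = 5.
So Q(m) = 3(m − 3)² + 5.
Hence h = 3.

3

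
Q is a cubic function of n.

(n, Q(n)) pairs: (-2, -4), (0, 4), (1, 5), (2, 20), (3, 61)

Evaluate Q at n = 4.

140

Write Q(n) = an³ + bn² + cn + d; the 5 given values yield a linear system in the 4 coefficients.
Solving, Q(n) = 2n³ + n² - 2n + 4.
Then Q(4) = 140.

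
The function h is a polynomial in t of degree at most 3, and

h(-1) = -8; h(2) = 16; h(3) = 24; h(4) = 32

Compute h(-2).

-16

Write h(t) = at³ + bt² + ct + d; the 4 given values yield a linear system in the 4 coefficients.
Solving, the top 2 coefficients vanish, and h(t) = 8t.
Then h(-2) = -16.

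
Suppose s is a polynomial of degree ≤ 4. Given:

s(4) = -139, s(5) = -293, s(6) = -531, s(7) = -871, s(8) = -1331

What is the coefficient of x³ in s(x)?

Write s(x) = ax^4 + bx³ + cx² + dx + e; the 5 given values yield a linear system in the 5 coefficients.
Solving, the leading coefficient vanishes, and s(x) = -3x³ + 3x² + 2x - 3.
The coefficient of x³ is -3.

-3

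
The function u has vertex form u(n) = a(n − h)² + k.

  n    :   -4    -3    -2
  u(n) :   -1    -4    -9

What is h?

-5

First differences -3, -5; second difference -2 = 2a, so a = -1.
Expanding, the n-coefficient is −2ah = 2h; matching it to the data gives h = -5, and then k = 0.
So u(n) = -1(n + 5)² + 0.
Hence h = -5.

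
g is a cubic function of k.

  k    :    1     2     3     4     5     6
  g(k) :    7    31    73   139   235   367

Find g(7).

First differences: 24, 42, 66, 96, 132. Second differences: 18, 24, 30, 36. Third differences: 6, 6, 6.
Level-3 differences are constant, so g has degree 3.
Extending the table by one column gives the next first difference 174, so g(7) = 367 + 174 = 541.

541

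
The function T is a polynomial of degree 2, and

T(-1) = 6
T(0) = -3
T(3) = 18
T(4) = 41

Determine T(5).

Write T(n) = an² + bn + c; the 4 given values yield a linear system in the 3 coefficients.
Solving, T(n) = 4n² - 5n - 3.
Then T(5) = 72.

72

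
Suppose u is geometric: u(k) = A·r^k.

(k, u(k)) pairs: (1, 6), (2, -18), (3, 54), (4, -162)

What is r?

Consecutive ratio: -18/6 = -3, and 54/(-18) = -3, so r = -3.
Then A·(-3)^1 = 6 gives A = -2, and u(k) = -2·(-3)^k.

-3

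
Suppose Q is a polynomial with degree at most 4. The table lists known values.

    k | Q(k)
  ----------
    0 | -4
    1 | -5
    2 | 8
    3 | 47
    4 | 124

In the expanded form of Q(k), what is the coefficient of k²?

First differences: -1, 13, 39, 77. Second differences: 14, 26, 38. Third differences: 12, 12.
Level-3 differences are constant, so Q has degree 3.
Fitting a degree-3 polynomial gives Q(k) = 2k³ + k² - 4k - 4.
The coefficient of k² is 1.

1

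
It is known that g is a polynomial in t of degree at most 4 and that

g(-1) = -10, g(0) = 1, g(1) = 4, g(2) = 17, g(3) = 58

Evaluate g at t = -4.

Write g(t) = at^4 + bt³ + ct² + dt + e; the 5 given values yield a linear system in the 5 coefficients.
Solving, the leading coefficient vanishes, and g(t) = 3t³ - 4t² + 4t + 1.
Then g(-4) = -271.

-271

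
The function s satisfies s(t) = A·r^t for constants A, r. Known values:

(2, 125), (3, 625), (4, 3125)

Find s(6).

78125

Consecutive ratio: 625/125 = 5, and 3125/625 = 5, so r = 5.
Then A·5^2 = 125 gives A = 5, and s(t) = 5·5^t.
s(6) = 5·5^6 = 78125.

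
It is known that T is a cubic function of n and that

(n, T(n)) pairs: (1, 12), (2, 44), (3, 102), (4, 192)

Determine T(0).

0

Write T(n) = an³ + bn² + cn + d; the 4 given values yield a linear system in the 4 coefficients.
Solving, T(n) = n³ + 7n² + 4n.
Then T(0) = 0.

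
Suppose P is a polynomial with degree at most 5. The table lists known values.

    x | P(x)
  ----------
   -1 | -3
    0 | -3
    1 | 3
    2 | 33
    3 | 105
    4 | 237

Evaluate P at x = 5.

First differences: 0, 6, 30, 72, 132. Second differences: 6, 24, 42, 60. Third differences: 18, 18, 18.
Level-3 differences are constant, so P has degree 3.
Fitting a degree-3 polynomial gives P(x) = 3x³ + 3x² - 3.
Then P(5) = 447.

447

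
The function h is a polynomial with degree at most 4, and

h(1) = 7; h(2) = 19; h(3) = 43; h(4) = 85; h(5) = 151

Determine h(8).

553

Write h(t) = at^4 + bt³ + ct² + dt + e; the 5 given values yield a linear system in the 5 coefficients.
Solving, the leading coefficient vanishes, and h(t) = t³ + 5t + 1.
Then h(8) = 553.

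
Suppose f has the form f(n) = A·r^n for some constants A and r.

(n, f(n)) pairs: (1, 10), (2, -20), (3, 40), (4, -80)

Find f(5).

160

Consecutive ratio: -20/10 = -2, and 40/(-20) = -2, so r = -2.
Then A·(-2)^1 = 10 gives A = -5, and f(n) = -5·(-2)^n.
f(5) = -5·(-2)^5 = 160.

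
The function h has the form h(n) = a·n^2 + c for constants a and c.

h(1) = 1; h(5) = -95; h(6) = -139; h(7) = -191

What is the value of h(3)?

From h(1) = 1 and h(5) = -95: 1a + c = 1 and 25a + c = -95.
Subtracting: 24a = -96, so a = -4; then c = 1 − (-4)·1 = 5.
So h(n) = -4n² + 5, and h(3) = -31.

-31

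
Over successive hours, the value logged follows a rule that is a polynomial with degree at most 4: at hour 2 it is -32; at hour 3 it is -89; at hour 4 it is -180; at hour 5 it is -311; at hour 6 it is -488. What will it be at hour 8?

-1004

Write the value at t as f(t).
First differences: -57, -91, -131, -177. Second differences: -34, -40, -46. Third differences: -6, -6.
Level-3 differences are constant, so f has degree 3.
Fitting a degree-3 polynomial gives f(t) = -t³ - 8t² + 2t + 4.
Then f(8) = -1004.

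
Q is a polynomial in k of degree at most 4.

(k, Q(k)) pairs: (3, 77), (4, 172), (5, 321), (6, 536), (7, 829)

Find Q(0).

First differences: 95, 149, 215, 293. Second differences: 54, 66, 78. Third differences: 12, 12.
Level-3 differences are constant, so Q has degree 3.
Fitting a degree-3 polynomial gives Q(k) = 2k³ + 3k² - 4.
Then Q(0) = -4.

-4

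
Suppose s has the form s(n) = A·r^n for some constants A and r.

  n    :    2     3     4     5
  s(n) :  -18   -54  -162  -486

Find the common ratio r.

3

Consecutive ratio: -54/(-18) = 3, and -162/(-54) = 3, so r = 3.
Then A·3^2 = -18 gives A = -2, and s(n) = -2·3^n.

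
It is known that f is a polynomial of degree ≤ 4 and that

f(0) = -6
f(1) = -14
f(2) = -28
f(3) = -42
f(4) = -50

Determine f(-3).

-78

First differences: -8, -14, -14, -8. Second differences: -6, 0, 6. Third differences: 6, 6.
Level-3 differences are constant, so f has degree 3.
Fitting a degree-3 polynomial gives f(m) = m³ - 6m² - 3m - 6.
Then f(-3) = -78.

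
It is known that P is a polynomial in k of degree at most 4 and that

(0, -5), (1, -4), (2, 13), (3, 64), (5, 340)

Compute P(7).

968

Write P(k) = ak^4 + bk³ + ck² + dk + e; the 5 given values yield a linear system in the 5 coefficients.
Solving, the leading coefficient vanishes, and P(k) = 3k³ - k² - k - 5.
Then P(7) = 968.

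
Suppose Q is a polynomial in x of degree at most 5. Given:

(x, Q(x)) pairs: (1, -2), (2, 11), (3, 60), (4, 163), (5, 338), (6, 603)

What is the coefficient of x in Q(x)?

Write Q(x) = ax^5 + bx^4 + cx³ + dx² + ex + p; the 6 given values yield a linear system in the 6 coefficients.
Solving, the top 2 coefficients vanish, and Q(x) = 3x³ - 8x + 3.
The coefficient of x is -8.

-8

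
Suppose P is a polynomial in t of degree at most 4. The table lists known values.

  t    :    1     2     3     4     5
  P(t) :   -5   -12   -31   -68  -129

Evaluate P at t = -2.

4

First differences: -7, -19, -37, -61. Second differences: -12, -18, -24. Third differences: -6, -6.
Level-3 differences are constant, so P has degree 3.
Fitting a degree-3 polynomial gives P(t) = -t³ - 4.
Then P(-2) = 4.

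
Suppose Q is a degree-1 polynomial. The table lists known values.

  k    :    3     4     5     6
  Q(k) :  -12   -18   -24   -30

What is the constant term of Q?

First differences: -6, -6, -6.
Level-1 differences are constant, so Q has degree 1.
Fitting a degree-1 polynomial gives Q(k) = -6k + 6.
The constant term is Q(0) = 6.

6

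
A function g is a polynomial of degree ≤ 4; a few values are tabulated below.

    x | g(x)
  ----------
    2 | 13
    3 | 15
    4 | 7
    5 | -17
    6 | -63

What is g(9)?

-393

Write g(x) = ax^4 + bx³ + cx² + dx + e; the 5 given values yield a linear system in the 5 coefficients.
Solving, the leading coefficient vanishes, and g(x) = -x³ + 4x² + x + 3.
Then g(9) = -393.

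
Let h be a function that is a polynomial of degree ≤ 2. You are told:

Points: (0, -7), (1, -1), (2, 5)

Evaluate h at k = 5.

23

First differences: 6, 6.
Level-1 differences are constant, so h has degree 1.
Fitting a degree-1 polynomial gives h(k) = 6k - 7.
Then h(5) = 23.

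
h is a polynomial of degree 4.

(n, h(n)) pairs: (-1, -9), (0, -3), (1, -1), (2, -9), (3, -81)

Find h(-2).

-61

Write h(n) = an^4 + bn³ + cn² + dn + e; the 5 given values yield a linear system in the 5 coefficients.
Solving, h(n) = -2n^4 + 3n³ + n - 3.
Then h(-2) = -61.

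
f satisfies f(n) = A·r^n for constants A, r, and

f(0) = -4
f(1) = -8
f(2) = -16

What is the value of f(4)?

Consecutive ratio: -8/(-4) = 2, and -16/(-8) = 2, so r = 2.
Then A·2^0 = -4 gives A = -4, and f(n) = -4·2^n.
f(4) = -4·2^4 = -64.

-64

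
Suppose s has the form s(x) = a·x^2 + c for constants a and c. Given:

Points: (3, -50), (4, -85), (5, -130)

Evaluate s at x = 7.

-250

From s(3) = -50 and s(4) = -85: 9a + c = -50 and 16a + c = -85.
Subtracting: 7a = -35, so a = -5; then c = -50 − (-5)·9 = -5.
So s(x) = -5x² − 5, and s(7) = -250.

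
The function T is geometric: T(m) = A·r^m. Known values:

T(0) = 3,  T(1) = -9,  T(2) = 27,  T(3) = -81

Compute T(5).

Consecutive ratio: -9/3 = -3, and 27/(-9) = -3, so r = -3.
Then A·(-3)^0 = 3 gives A = 3, and T(m) = 3·(-3)^m.
T(5) = 3·(-3)^5 = -729.

-729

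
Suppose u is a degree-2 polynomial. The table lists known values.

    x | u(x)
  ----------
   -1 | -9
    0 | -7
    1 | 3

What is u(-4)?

33

Write u(x) = ax² + bx + c; the 3 given values yield a linear system in the 3 coefficients.
Solving, u(x) = 4x² + 6x - 7.
Then u(-4) = 33.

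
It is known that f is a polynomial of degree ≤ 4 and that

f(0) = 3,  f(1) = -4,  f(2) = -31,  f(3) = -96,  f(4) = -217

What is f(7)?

First differences: -7, -27, -65, -121. Second differences: -20, -38, -56. Third differences: -18, -18.
Level-3 differences are constant, so f has degree 3.
Fitting a degree-3 polynomial gives f(k) = -3k³ - k² - 3k + 3.
Then f(7) = -1096.

-1096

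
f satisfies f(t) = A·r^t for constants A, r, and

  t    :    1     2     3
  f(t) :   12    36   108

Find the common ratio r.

3

Consecutive ratio: 36/12 = 3, and 108/36 = 3, so r = 3.
Then A·3^1 = 12 gives A = 4, and f(t) = 4·3^t.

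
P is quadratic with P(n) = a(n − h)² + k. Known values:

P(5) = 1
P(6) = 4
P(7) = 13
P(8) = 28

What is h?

First differences 3, 9, 15; second difference 6 = 2a, so a = 3.
Expanding, the n-coefficient is −2ah = -6h; matching it to the data gives h = 5, and then k = 1.
So P(n) = 3(n − 5)² + 1.
Hence h = 5.

5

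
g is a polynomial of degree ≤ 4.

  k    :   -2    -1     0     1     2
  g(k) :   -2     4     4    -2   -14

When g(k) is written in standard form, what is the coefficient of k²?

-3

First differences: 6, 0, -6, -12. Second differences: -6, -6, -6.
Level-2 differences are constant, so g has degree 2.
Fitting a degree-2 polynomial gives g(k) = -3k² - 3k + 4.
The coefficient of k² is -3.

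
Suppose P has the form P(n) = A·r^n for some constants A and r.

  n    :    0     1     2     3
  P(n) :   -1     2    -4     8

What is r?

Consecutive ratio: 2/(-1) = -2, and -4/2 = -2, so r = -2.
Then A·(-2)^0 = -1 gives A = -1, and P(n) = -1·(-2)^n.

-2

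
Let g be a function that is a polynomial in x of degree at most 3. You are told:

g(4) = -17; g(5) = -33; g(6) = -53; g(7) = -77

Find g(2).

First differences: -16, -20, -24. Second differences: -4, -4.
Level-2 differences are constant, so g has degree 2.
Fitting a degree-2 polynomial gives g(x) = -2x² + 2x + 7.
Then g(2) = 3.

3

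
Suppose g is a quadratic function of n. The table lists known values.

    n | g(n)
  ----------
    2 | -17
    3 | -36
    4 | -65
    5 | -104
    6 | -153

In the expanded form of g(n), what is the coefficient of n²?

-5

First differences: -19, -29, -39, -49. Second differences: -10, -10, -10.
Level-2 differences are constant, so g has degree 2.
Fitting a degree-2 polynomial gives g(n) = -5n² + 6n - 9.
The coefficient of n² is -5.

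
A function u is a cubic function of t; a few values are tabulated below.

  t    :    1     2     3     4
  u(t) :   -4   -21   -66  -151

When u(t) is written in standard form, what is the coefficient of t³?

Write u(t) = at³ + bt² + ct + d; the 4 given values yield a linear system in the 4 coefficients.
Solving, u(t) = -2t³ - 2t² + 3t - 3.
The coefficient of t³ is -2.

-2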